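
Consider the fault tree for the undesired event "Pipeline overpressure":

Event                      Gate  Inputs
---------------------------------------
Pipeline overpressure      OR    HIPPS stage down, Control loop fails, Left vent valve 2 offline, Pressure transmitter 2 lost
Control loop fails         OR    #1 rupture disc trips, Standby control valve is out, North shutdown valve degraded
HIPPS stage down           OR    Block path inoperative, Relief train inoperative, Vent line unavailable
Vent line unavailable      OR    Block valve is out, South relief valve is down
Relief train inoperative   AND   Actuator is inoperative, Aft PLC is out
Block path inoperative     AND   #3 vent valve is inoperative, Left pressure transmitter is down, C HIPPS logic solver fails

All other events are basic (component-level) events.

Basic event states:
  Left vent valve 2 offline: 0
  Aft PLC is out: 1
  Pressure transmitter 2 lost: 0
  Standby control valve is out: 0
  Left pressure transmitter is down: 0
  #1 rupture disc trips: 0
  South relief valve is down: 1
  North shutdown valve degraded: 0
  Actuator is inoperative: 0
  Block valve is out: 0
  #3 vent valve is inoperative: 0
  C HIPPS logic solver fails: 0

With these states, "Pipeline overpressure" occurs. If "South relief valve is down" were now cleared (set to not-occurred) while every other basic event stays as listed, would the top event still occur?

Counterfactual: set "South relief valve is down" to not occurred.
Block path inoperative [AND]: #3 vent valve is inoperative=not, Left pressure transmitter is down=not, C HIPPS logic solver fails=not → not all inputs occur → does not occur.
Relief train inoperative [AND]: Actuator is inoperative=not, Aft PLC is out=occurs → not all inputs occur → does not occur.
Vent line unavailable [OR]: Block valve is out=not, South relief valve is down=not → no input occurs → does not occur.
HIPPS stage down [OR]: Block path inoperative=not, Relief train inoperative=not, Vent line unavailable=not → no input occurs → does not occur.
Control loop fails [OR]: #1 rupture disc trips=not, Standby control valve is out=not, North shutdown valve degraded=not → no input occurs → does not occur.
Pipeline overpressure [OR]: HIPPS stage down=not, Control loop fails=not, Left vent valve 2 offline=not, Pressure transmitter 2 lost=not → no input occurs → does not occur.

No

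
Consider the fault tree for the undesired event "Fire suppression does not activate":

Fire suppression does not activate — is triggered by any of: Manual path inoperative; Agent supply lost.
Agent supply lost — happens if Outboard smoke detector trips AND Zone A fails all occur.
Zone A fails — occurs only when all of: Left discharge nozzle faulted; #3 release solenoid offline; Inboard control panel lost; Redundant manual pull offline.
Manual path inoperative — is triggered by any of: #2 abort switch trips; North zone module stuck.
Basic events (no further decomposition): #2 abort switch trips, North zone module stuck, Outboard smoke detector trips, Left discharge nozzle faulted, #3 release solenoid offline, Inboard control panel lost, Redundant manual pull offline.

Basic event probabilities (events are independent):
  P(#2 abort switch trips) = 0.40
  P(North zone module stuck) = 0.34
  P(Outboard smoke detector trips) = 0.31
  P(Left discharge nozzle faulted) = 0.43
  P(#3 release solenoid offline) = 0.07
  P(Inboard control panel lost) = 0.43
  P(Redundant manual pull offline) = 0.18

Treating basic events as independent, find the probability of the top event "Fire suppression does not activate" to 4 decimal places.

P(Manual path inoperative) [OR] = 1 − (1−0.40) × (1−0.34) = 0.604000
P(Zone A fails) [AND] = 0.43 × 0.07 × 0.43 × 0.18 = 0.002330
P(Agent supply lost) [AND] = 0.31 × 0.002330 = 0.000722
P(Fire suppression does not activate) [OR] = 1 − (1−0.604000) × (1−0.000722) = 0.604286
Rounded to 4 decimal places: P(Fire suppression does not activate) ≈ 0.6043.

0.6043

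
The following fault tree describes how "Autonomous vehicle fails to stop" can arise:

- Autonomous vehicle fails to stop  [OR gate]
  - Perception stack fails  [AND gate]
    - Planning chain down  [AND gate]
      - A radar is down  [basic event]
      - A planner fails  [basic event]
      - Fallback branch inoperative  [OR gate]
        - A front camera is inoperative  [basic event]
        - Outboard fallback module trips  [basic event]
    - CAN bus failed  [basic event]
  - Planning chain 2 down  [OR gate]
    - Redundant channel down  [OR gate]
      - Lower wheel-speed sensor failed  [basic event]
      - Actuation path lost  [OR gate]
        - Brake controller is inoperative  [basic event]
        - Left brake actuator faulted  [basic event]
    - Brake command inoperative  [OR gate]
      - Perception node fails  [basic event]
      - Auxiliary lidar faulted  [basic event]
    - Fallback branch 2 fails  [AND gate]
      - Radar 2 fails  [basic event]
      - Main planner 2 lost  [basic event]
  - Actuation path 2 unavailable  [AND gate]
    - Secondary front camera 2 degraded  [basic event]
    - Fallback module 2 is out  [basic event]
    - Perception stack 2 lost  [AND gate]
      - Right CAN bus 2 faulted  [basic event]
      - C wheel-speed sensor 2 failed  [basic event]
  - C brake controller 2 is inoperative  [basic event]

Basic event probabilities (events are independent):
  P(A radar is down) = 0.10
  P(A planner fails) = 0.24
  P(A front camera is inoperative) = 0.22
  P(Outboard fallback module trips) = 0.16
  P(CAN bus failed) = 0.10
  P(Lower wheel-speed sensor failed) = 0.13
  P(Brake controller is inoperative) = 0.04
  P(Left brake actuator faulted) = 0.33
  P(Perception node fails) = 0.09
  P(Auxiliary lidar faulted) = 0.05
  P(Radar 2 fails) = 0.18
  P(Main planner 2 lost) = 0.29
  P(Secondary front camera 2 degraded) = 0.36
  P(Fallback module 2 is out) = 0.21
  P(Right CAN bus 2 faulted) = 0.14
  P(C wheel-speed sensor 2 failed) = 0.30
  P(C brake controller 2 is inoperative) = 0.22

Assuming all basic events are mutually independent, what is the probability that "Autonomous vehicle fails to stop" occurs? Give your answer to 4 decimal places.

0.6438

P(Fallback branch inoperative) [OR] = 1 − (1−0.22) × (1−0.16) = 0.344800
P(Planning chain down) [AND] = 0.10 × 0.24 × 0.344800 = 0.008275
P(Perception stack fails) [AND] = 0.008275 × 0.10 = 0.000828
P(Actuation path lost) [OR] = 1 − (1−0.04) × (1−0.33) = 0.356800
P(Redundant channel down) [OR] = 1 − (1−0.13) × (1−0.356800) = 0.440416
P(Brake command inoperative) [OR] = 1 − (1−0.09) × (1−0.05) = 0.135500
P(Fallback branch 2 fails) [AND] = 0.18 × 0.29 = 0.052200
P(Planning chain 2 down) [OR] = 1 − (1−0.440416) × (1−0.135500) × (1−0.052200) = 0.541492
P(Perception stack 2 lost) [AND] = 0.14 × 0.30 = 0.042000
P(Actuation path 2 unavailable) [AND] = 0.36 × 0.21 × 0.042000 = 0.003175
P(Autonomous vehicle fails to stop) [OR] = 1 − (1−0.000828) × (1−0.541492) × (1−0.003175) × (1−0.22) = 0.643794
Rounded to 4 decimal places: P(Autonomous vehicle fails to stop) ≈ 0.6438.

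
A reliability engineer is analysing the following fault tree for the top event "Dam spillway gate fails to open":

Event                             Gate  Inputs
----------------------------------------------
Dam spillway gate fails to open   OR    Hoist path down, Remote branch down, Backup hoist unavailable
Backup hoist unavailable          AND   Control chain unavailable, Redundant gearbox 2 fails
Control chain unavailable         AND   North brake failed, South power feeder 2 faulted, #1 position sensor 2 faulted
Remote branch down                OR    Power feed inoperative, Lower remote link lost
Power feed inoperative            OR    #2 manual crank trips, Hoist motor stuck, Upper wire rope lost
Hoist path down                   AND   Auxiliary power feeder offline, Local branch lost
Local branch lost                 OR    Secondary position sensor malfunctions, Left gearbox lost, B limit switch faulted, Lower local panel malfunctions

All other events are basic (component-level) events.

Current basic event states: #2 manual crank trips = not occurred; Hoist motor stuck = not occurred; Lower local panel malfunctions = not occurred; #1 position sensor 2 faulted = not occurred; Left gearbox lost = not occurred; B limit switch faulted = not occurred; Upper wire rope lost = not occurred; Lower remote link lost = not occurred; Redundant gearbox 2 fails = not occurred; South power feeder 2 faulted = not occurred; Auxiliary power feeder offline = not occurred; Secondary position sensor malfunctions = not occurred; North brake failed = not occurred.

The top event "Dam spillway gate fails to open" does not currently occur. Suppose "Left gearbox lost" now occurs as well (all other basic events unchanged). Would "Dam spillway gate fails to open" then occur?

No

Counterfactual: set "Left gearbox lost" to occurred.
Local branch lost [OR]: Secondary position sensor malfunctions=not, Left gearbox lost=occurs, B limit switch faulted=not, Lower local panel malfunctions=not → at least one input occurs → occurs.
Hoist path down [AND]: Auxiliary power feeder offline=not, Local branch lost=occurs → not all inputs occur → does not occur.
Power feed inoperative [OR]: #2 manual crank trips=not, Hoist motor stuck=not, Upper wire rope lost=not → no input occurs → does not occur.
Remote branch down [OR]: Power feed inoperative=not, Lower remote link lost=not → no input occurs → does not occur.
Control chain unavailable [AND]: North brake failed=not, South power feeder 2 faulted=not, #1 position sensor 2 faulted=not → not all inputs occur → does not occur.
Backup hoist unavailable [AND]: Control chain unavailable=not, Redundant gearbox 2 fails=not → not all inputs occur → does not occur.
Dam spillway gate fails to open [OR]: Hoist path down=not, Remote branch down=not, Backup hoist unavailable=not → no input occurs → does not occur.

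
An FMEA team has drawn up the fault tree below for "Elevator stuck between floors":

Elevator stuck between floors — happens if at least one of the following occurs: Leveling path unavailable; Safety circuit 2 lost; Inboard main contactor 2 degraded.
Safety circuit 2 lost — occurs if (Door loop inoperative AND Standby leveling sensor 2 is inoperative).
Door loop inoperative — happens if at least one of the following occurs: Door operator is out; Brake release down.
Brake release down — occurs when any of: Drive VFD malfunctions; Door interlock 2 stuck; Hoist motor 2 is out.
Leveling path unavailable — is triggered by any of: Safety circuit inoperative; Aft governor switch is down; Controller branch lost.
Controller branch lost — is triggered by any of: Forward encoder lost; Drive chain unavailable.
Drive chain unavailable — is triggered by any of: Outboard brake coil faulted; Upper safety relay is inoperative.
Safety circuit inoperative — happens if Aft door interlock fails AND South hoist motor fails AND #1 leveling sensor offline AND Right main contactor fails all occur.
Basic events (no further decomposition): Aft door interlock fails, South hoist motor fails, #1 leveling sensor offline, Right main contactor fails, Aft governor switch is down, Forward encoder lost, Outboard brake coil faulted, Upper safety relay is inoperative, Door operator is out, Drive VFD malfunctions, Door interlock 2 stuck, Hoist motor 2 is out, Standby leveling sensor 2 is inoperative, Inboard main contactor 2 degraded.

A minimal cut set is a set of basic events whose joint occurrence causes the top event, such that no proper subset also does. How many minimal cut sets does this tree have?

10

Safety circuit inoperative [AND]: one cut set from each child combined → 1 × 1 × 1 × 1 = 1 cut set(s).
Drive chain unavailable [OR]: union of children's cut sets → 2 cut set(s).
Controller branch lost [OR]: union of children's cut sets → 3 cut set(s).
Leveling path unavailable [OR]: union of children's cut sets → 5 cut set(s).
Brake release down [OR]: union of children's cut sets → 3 cut set(s).
Door loop inoperative [OR]: union of children's cut sets → 4 cut set(s).
Safety circuit 2 lost [AND]: one cut set from each child combined → 4 × 1 = 4 cut set(s).
Elevator stuck between floors [OR]: union of children's cut sets → 10 cut set(s).
Minimal cut sets: {#1 leveling sensor offline, Aft door interlock fails, Right main contactor fails, South hoist motor fails}; {Aft governor switch is down}; {Forward encoder lost}; {Outboard brake coil faulted}; {Upper safety relay is inoperative}; {Door operator is out, Standby leveling sensor 2 is inoperative}; {Drive VFD malfunctions, Standby leveling sensor 2 is inoperative}; {Door interlock 2 stuck, Standby leveling sensor 2 is inoperative}; {Hoist motor 2 is out, Standby leveling sensor 2 is inoperative}; {Inboard main contactor 2 degraded}.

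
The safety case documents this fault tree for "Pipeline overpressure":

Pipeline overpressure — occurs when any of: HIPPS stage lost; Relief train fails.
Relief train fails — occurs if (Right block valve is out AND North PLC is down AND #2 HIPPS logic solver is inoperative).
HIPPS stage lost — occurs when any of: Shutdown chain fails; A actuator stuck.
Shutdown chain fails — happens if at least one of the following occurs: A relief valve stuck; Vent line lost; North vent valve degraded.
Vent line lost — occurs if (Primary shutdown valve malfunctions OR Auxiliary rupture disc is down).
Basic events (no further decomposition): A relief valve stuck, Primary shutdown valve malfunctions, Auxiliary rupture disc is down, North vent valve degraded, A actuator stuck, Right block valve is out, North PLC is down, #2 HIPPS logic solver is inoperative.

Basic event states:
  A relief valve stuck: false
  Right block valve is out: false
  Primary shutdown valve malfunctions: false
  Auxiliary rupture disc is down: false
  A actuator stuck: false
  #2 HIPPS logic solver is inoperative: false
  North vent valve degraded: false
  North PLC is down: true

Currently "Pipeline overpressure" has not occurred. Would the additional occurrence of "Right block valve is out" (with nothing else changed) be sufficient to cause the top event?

No

Counterfactual: set "Right block valve is out" to occurred.
Vent line lost [OR]: Primary shutdown valve malfunctions=not, Auxiliary rupture disc is down=not → no input occurs → does not occur.
Shutdown chain fails [OR]: A relief valve stuck=not, Vent line lost=not, North vent valve degraded=not → no input occurs → does not occur.
HIPPS stage lost [OR]: Shutdown chain fails=not, A actuator stuck=not → no input occurs → does not occur.
Relief train fails [AND]: Right block valve is out=occurs, North PLC is down=occurs, #2 HIPPS logic solver is inoperative=not → not all inputs occur → does not occur.
Pipeline overpressure [OR]: HIPPS stage lost=not, Relief train fails=not → no input occurs → does not occur.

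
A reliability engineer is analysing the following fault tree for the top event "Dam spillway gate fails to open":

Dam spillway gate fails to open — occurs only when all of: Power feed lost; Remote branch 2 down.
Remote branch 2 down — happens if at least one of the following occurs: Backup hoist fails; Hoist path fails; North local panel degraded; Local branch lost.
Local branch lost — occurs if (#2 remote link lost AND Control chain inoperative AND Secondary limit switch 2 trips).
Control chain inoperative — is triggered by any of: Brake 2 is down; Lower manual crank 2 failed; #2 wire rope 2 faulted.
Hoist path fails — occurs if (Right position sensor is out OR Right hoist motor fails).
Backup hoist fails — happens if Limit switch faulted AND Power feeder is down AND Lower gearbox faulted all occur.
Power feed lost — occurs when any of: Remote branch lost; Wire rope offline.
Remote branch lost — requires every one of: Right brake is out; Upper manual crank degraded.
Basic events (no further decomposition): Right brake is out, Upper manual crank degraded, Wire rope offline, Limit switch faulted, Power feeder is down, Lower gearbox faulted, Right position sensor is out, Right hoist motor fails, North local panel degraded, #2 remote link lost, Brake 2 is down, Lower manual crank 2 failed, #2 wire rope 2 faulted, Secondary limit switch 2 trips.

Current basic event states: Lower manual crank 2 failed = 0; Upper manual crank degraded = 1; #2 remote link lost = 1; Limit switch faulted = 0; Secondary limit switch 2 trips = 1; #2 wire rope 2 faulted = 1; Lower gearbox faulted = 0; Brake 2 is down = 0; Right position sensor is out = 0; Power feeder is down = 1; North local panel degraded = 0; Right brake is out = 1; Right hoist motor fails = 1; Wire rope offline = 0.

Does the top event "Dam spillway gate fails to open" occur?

Yes

Remote branch lost [AND]: Right brake is out=occurs, Upper manual crank degraded=occurs → all inputs occur → occurs.
Power feed lost [OR]: Remote branch lost=occurs, Wire rope offline=not → at least one input occurs → occurs.
Backup hoist fails [AND]: Limit switch faulted=not, Power feeder is down=occurs, Lower gearbox faulted=not → not all inputs occur → does not occur.
Hoist path fails [OR]: Right position sensor is out=not, Right hoist motor fails=occurs → at least one input occurs → occurs.
Control chain inoperative [OR]: Brake 2 is down=not, Lower manual crank 2 failed=not, #2 wire rope 2 faulted=occurs → at least one input occurs → occurs.
Local branch lost [AND]: #2 remote link lost=occurs, Control chain inoperative=occurs, Secondary limit switch 2 trips=occurs → all inputs occur → occurs.
Remote branch 2 down [OR]: Backup hoist fails=not, Hoist path fails=occurs, North local panel degraded=not, Local branch lost=occurs → at least one input occurs → occurs.
Dam spillway gate fails to open [AND]: Power feed lost=occurs, Remote branch 2 down=occurs → all inputs occur → occurs.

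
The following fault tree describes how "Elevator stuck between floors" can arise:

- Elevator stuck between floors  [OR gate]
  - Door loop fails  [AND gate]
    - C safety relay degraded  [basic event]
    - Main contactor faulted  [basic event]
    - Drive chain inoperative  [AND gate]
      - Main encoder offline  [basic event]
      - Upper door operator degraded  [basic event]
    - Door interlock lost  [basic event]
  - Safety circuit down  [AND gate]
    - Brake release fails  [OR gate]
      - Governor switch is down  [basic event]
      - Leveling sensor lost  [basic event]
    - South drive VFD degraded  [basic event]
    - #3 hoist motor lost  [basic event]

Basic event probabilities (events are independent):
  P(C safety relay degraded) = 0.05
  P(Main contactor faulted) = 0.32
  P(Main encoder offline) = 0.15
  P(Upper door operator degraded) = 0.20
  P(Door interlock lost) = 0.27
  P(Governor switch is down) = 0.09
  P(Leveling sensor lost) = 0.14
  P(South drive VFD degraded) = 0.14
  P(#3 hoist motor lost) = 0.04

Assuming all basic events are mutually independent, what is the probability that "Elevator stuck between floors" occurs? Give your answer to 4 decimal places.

0.0013

P(Drive chain inoperative) [AND] = 0.15 × 0.20 = 0.030000
P(Door loop fails) [AND] = 0.05 × 0.32 × 0.030000 × 0.27 = 0.000130
P(Brake release fails) [OR] = 1 − (1−0.09) × (1−0.14) = 0.217400
P(Safety circuit down) [AND] = 0.217400 × 0.14 × 0.04 = 0.001217
P(Elevator stuck between floors) [OR] = 1 − (1−0.000130) × (1−0.001217) = 0.001347
Rounded to 4 decimal places: P(Elevator stuck between floors) ≈ 0.0013.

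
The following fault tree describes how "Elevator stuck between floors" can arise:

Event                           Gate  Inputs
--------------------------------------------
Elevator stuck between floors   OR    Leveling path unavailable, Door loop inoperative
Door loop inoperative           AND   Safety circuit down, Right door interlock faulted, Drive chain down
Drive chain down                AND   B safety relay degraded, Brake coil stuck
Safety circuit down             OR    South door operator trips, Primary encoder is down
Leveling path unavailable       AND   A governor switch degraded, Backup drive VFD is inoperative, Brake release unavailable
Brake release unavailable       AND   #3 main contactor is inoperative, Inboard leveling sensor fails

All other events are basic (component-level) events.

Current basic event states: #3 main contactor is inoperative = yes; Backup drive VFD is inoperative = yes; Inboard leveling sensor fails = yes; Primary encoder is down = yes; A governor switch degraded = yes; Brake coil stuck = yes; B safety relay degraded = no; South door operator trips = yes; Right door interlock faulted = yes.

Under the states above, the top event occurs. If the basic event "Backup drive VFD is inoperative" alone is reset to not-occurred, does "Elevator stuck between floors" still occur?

Counterfactual: set "Backup drive VFD is inoperative" to not occurred.
Brake release unavailable [AND]: #3 main contactor is inoperative=occurs, Inboard leveling sensor fails=occurs → all inputs occur → occurs.
Leveling path unavailable [AND]: A governor switch degraded=occurs, Backup drive VFD is inoperative=not, Brake release unavailable=occurs → not all inputs occur → does not occur.
Safety circuit down [OR]: South door operator trips=occurs, Primary encoder is down=occurs → at least one input occurs → occurs.
Drive chain down [AND]: B safety relay degraded=not, Brake coil stuck=occurs → not all inputs occur → does not occur.
Door loop inoperative [AND]: Safety circuit down=occurs, Right door interlock faulted=occurs, Drive chain down=not → not all inputs occur → does not occur.
Elevator stuck between floors [OR]: Leveling path unavailable=not, Door loop inoperative=not → no input occurs → does not occur.

No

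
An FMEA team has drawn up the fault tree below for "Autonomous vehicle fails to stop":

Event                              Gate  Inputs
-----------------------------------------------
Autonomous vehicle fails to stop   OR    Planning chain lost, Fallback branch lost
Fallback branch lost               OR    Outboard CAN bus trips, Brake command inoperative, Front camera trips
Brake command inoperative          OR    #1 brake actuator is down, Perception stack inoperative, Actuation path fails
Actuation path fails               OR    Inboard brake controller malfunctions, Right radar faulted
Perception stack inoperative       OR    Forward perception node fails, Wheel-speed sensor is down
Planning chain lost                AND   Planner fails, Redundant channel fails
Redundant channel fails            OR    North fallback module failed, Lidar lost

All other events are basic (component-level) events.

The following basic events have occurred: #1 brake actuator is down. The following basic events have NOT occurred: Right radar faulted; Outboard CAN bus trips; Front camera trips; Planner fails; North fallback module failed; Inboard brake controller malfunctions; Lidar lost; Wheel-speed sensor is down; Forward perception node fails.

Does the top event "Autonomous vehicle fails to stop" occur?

Redundant channel fails [OR]: North fallback module failed=not, Lidar lost=not → no input occurs → does not occur.
Planning chain lost [AND]: Planner fails=not, Redundant channel fails=not → not all inputs occur → does not occur.
Perception stack inoperative [OR]: Forward perception node fails=not, Wheel-speed sensor is down=not → no input occurs → does not occur.
Actuation path fails [OR]: Inboard brake controller malfunctions=not, Right radar faulted=not → no input occurs → does not occur.
Brake command inoperative [OR]: #1 brake actuator is down=occurs, Perception stack inoperative=not, Actuation path fails=not → at least one input occurs → occurs.
Fallback branch lost [OR]: Outboard CAN bus trips=not, Brake command inoperative=occurs, Front camera trips=not → at least one input occurs → occurs.
Autonomous vehicle fails to stop [OR]: Planning chain lost=not, Fallback branch lost=occurs → at least one input occurs → occurs.

Yes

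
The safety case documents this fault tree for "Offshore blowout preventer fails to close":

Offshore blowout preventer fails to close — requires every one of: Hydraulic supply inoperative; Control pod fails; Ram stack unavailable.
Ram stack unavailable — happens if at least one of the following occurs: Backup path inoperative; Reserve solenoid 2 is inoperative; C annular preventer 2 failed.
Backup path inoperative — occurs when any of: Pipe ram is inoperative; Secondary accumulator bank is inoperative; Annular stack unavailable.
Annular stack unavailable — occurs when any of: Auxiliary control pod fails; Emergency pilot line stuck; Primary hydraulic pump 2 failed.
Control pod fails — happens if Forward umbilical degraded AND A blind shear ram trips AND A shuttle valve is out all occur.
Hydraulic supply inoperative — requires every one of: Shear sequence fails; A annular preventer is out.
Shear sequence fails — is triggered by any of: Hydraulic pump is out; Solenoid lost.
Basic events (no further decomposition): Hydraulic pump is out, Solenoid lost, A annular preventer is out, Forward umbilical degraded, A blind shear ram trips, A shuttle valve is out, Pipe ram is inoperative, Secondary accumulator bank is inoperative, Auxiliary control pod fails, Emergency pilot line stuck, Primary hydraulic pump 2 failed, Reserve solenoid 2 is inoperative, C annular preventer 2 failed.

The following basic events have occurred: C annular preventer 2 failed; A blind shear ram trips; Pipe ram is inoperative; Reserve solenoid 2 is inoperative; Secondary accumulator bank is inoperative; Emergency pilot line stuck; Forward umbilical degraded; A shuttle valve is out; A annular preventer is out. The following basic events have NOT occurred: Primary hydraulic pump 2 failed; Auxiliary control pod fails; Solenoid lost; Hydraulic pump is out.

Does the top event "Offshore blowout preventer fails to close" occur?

Shear sequence fails [OR]: Hydraulic pump is out=not, Solenoid lost=not → no input occurs → does not occur.
Hydraulic supply inoperative [AND]: Shear sequence fails=not, A annular preventer is out=occurs → not all inputs occur → does not occur.
Control pod fails [AND]: Forward umbilical degraded=occurs, A blind shear ram trips=occurs, A shuttle valve is out=occurs → all inputs occur → occurs.
Annular stack unavailable [OR]: Auxiliary control pod fails=not, Emergency pilot line stuck=occurs, Primary hydraulic pump 2 failed=not → at least one input occurs → occurs.
Backup path inoperative [OR]: Pipe ram is inoperative=occurs, Secondary accumulator bank is inoperative=occurs, Annular stack unavailable=occurs → at least one input occurs → occurs.
Ram stack unavailable [OR]: Backup path inoperative=occurs, Reserve solenoid 2 is inoperative=occurs, C annular preventer 2 failed=occurs → at least one input occurs → occurs.
Offshore blowout preventer fails to close [AND]: Hydraulic supply inoperative=not, Control pod fails=occurs, Ram stack unavailable=occurs → not all inputs occur → does not occur.

No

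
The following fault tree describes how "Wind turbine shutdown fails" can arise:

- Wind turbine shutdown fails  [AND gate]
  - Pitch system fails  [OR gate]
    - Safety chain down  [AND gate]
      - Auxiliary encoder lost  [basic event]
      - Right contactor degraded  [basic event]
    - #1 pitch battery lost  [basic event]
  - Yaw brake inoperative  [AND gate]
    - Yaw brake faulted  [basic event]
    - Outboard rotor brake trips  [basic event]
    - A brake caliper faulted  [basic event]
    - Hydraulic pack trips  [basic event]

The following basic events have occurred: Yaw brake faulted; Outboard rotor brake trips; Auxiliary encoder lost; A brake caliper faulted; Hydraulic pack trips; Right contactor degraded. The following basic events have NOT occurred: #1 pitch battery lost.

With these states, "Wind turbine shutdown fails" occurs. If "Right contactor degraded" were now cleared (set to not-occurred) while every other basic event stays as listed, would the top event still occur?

No

Counterfactual: set "Right contactor degraded" to not occurred.
Safety chain down [AND]: Auxiliary encoder lost=occurs, Right contactor degraded=not → not all inputs occur → does not occur.
Pitch system fails [OR]: Safety chain down=not, #1 pitch battery lost=not → no input occurs → does not occur.
Yaw brake inoperative [AND]: Yaw brake faulted=occurs, Outboard rotor brake trips=occurs, A brake caliper faulted=occurs, Hydraulic pack trips=occurs → all inputs occur → occurs.
Wind turbine shutdown fails [AND]: Pitch system fails=not, Yaw brake inoperative=occurs → not all inputs occur → does not occur.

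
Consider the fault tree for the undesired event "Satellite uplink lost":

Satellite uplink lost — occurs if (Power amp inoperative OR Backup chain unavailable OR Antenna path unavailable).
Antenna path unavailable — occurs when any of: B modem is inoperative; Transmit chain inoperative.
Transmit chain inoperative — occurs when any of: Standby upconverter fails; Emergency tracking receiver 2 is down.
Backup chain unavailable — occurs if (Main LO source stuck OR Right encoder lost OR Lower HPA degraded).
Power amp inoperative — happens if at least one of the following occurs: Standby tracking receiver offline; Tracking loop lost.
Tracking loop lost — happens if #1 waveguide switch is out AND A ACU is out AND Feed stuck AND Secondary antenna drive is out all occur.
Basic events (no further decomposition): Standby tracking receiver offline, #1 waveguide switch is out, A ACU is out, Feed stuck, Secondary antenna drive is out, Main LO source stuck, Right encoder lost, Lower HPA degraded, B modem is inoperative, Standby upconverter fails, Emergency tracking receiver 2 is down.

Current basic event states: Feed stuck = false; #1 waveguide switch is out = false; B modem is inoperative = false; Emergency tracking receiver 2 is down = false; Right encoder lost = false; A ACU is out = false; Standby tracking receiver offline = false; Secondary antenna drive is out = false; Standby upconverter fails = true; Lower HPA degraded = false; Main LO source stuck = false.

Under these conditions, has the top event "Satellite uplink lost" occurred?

Tracking loop lost [AND]: #1 waveguide switch is out=not, A ACU is out=not, Feed stuck=not, Secondary antenna drive is out=not → not all inputs occur → does not occur.
Power amp inoperative [OR]: Standby tracking receiver offline=not, Tracking loop lost=not → no input occurs → does not occur.
Backup chain unavailable [OR]: Main LO source stuck=not, Right encoder lost=not, Lower HPA degraded=not → no input occurs → does not occur.
Transmit chain inoperative [OR]: Standby upconverter fails=occurs, Emergency tracking receiver 2 is down=not → at least one input occurs → occurs.
Antenna path unavailable [OR]: B modem is inoperative=not, Transmit chain inoperative=occurs → at least one input occurs → occurs.
Satellite uplink lost [OR]: Power amp inoperative=not, Backup chain unavailable=not, Antenna path unavailable=occurs → at least one input occurs → occurs.

Yes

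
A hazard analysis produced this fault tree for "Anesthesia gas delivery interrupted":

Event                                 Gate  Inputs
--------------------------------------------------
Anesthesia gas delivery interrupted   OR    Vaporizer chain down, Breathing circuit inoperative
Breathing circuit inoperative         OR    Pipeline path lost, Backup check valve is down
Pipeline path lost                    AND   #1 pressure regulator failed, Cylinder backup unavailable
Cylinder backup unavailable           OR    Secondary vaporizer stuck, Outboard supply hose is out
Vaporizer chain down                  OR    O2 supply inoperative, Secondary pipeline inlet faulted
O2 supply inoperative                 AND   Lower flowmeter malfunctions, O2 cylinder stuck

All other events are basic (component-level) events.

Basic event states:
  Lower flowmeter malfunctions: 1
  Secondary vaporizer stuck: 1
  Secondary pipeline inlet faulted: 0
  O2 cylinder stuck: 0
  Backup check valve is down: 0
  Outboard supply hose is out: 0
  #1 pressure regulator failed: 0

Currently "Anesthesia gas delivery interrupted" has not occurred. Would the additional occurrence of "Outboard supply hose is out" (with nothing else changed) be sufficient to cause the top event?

Counterfactual: set "Outboard supply hose is out" to occurred.
O2 supply inoperative [AND]: Lower flowmeter malfunctions=occurs, O2 cylinder stuck=not → not all inputs occur → does not occur.
Vaporizer chain down [OR]: O2 supply inoperative=not, Secondary pipeline inlet faulted=not → no input occurs → does not occur.
Cylinder backup unavailable [OR]: Secondary vaporizer stuck=occurs, Outboard supply hose is out=occurs → at least one input occurs → occurs.
Pipeline path lost [AND]: #1 pressure regulator failed=not, Cylinder backup unavailable=occurs → not all inputs occur → does not occur.
Breathing circuit inoperative [OR]: Pipeline path lost=not, Backup check valve is down=not → no input occurs → does not occur.
Anesthesia gas delivery interrupted [OR]: Vaporizer chain down=not, Breathing circuit inoperative=not → no input occurs → does not occur.

No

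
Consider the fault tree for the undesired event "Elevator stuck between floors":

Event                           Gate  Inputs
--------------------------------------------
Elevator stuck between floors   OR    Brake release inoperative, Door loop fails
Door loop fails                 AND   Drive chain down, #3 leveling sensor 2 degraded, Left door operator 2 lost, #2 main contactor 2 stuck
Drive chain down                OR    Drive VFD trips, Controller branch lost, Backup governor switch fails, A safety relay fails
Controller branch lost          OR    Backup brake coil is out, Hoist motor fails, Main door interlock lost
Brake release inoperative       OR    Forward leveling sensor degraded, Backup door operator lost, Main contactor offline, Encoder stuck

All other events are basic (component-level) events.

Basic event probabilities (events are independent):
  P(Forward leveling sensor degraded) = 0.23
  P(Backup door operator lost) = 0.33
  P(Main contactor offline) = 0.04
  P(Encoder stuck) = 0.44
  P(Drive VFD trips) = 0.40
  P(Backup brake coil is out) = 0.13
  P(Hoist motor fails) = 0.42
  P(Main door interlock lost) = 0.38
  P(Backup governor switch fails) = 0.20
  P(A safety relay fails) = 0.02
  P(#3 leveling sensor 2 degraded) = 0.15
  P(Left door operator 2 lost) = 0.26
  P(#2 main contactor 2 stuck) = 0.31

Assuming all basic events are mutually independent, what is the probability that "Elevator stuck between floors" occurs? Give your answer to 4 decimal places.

P(Brake release inoperative) [OR] = 1 − (1−0.23) × (1−0.33) × (1−0.04) × (1−0.44) = 0.722652
P(Controller branch lost) [OR] = 1 − (1−0.13) × (1−0.42) × (1−0.38) = 0.687148
P(Drive chain down) [OR] = 1 − (1−0.40) × (1−0.687148) × (1−0.20) × (1−0.02) = 0.852834
P(Door loop fails) [AND] = 0.852834 × 0.15 × 0.26 × 0.31 = 0.010311
P(Elevator stuck between floors) [OR] = 1 − (1−0.722652) × (1−0.010311) = 0.725512
Rounded to 4 decimal places: P(Elevator stuck between floors) ≈ 0.7255.

0.7255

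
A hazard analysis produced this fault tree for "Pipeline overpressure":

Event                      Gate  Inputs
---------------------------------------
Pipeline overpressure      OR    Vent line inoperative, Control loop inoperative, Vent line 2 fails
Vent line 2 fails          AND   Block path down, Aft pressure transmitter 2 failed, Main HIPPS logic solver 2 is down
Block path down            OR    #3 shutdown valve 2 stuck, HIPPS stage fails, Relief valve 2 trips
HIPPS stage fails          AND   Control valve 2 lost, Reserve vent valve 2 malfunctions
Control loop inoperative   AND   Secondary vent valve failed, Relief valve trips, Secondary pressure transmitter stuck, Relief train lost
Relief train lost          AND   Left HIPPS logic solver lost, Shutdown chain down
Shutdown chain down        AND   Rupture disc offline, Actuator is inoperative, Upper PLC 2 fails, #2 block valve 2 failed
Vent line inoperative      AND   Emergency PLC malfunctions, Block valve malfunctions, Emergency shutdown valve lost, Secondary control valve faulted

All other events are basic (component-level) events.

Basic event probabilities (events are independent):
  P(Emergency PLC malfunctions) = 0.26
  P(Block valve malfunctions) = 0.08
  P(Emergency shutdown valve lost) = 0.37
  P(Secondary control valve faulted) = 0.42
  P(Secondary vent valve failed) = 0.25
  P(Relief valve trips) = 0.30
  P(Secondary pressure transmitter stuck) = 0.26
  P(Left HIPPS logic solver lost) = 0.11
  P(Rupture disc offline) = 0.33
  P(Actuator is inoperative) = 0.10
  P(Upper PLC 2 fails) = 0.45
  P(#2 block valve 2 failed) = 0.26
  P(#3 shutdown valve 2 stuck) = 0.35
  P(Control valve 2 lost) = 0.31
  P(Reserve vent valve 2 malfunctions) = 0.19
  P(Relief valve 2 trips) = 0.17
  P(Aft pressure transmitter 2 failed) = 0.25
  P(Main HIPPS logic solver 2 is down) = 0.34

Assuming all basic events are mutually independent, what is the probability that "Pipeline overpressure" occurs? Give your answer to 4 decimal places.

P(Vent line inoperative) [AND] = 0.26 × 0.08 × 0.37 × 0.42 = 0.003232
P(Shutdown chain down) [AND] = 0.33 × 0.10 × 0.45 × 0.26 = 0.003861
P(Relief train lost) [AND] = 0.11 × 0.003861 = 0.000425
P(Control loop inoperative) [AND] = 0.25 × 0.30 × 0.26 × 0.000425 = 0.000008
P(HIPPS stage fails) [AND] = 0.31 × 0.19 = 0.058900
P(Block path down) [OR] = 1 − (1−0.35) × (1−0.058900) × (1−0.17) = 0.492277
P(Vent line 2 fails) [AND] = 0.492277 × 0.25 × 0.34 = 0.041844
P(Pipeline overpressure) [OR] = 1 − (1−0.003232) × (1−0.000008) × (1−0.041844) = 0.044948
Rounded to 4 decimal places: P(Pipeline overpressure) ≈ 0.0449.

0.0449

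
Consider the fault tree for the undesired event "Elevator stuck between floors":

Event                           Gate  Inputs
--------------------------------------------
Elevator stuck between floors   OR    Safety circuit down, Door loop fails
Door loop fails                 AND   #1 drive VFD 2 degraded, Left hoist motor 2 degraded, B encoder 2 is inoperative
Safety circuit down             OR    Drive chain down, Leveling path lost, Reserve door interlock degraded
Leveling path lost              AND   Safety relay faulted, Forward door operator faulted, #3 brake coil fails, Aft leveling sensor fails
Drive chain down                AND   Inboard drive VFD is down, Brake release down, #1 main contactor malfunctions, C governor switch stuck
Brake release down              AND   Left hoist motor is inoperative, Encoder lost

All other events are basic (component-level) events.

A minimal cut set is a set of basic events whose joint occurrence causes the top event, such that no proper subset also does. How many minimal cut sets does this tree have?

4

Brake release down [AND]: one cut set from each child combined → 1 × 1 = 1 cut set(s).
Drive chain down [AND]: one cut set from each child combined → 1 × 1 × 1 × 1 = 1 cut set(s).
Leveling path lost [AND]: one cut set from each child combined → 1 × 1 × 1 × 1 = 1 cut set(s).
Safety circuit down [OR]: union of children's cut sets → 3 cut set(s).
Door loop fails [AND]: one cut set from each child combined → 1 × 1 × 1 = 1 cut set(s).
Elevator stuck between floors [OR]: union of children's cut sets → 4 cut set(s).
Minimal cut sets: {#1 main contactor malfunctions, C governor switch stuck, Encoder lost, Inboard drive VFD is down, Left hoist motor is inoperative}; {#3 brake coil fails, Aft leveling sensor fails, Forward door operator faulted, Safety relay faulted}; {Reserve door interlock degraded}; {#1 drive VFD 2 degraded, B encoder 2 is inoperative, Left hoist motor 2 degraded}.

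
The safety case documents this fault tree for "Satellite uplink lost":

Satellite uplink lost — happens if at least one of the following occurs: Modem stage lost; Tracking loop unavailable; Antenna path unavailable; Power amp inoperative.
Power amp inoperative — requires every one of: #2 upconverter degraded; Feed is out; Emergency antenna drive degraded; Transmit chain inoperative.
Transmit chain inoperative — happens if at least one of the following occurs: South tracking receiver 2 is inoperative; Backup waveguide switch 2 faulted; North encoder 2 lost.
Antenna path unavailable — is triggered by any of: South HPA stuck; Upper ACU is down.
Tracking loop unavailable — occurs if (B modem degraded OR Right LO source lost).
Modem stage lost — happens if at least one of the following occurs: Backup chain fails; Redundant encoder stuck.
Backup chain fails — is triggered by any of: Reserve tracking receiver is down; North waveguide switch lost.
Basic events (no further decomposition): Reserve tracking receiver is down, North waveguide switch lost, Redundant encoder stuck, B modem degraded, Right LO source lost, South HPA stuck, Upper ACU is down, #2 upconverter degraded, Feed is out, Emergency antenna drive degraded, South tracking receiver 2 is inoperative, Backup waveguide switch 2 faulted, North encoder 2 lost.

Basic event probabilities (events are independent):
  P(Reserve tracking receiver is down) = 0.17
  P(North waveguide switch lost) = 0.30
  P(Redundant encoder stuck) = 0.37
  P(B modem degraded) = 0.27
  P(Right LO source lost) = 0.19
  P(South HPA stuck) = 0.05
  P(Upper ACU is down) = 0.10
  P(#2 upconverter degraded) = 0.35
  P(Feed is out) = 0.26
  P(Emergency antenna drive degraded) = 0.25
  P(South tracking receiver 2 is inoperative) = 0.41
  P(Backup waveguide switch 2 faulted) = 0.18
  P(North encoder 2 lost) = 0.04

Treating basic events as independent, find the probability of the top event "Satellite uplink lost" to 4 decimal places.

P(Backup chain fails) [OR] = 1 − (1−0.17) × (1−0.30) = 0.419000
P(Modem stage lost) [OR] = 1 − (1−0.419000) × (1−0.37) = 0.633970
P(Tracking loop unavailable) [OR] = 1 − (1−0.27) × (1−0.19) = 0.408700
P(Antenna path unavailable) [OR] = 1 − (1−0.05) × (1−0.10) = 0.145000
P(Transmit chain inoperative) [OR] = 1 − (1−0.41) × (1−0.18) × (1−0.04) = 0.535552
P(Power amp inoperative) [AND] = 0.35 × 0.26 × 0.25 × 0.535552 = 0.012184
P(Satellite uplink lost) [OR] = 1 − (1−0.633970) × (1−0.408700) × (1−0.145000) × (1−0.012184) = 0.817204
Rounded to 4 decimal places: P(Satellite uplink lost) ≈ 0.8172.

0.8172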